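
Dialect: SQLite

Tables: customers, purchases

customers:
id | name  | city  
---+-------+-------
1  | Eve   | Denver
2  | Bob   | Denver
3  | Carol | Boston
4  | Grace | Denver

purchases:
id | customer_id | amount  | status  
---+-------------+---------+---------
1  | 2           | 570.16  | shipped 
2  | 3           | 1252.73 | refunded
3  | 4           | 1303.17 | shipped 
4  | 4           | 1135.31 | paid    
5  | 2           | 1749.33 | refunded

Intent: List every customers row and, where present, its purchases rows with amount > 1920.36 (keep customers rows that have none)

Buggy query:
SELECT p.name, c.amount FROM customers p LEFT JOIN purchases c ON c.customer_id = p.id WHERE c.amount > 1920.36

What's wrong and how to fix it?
Bug: Filtering c.amount in WHERE discards the NULL rows produced by LEFT JOIN, turning it into an inner join

Fix: Put 'c.amount > 1920.36' in the JOIN's ON clause instead of WHERE

Corrected query:
SELECT p.name, c.amount FROM customers p LEFT JOIN purchases c ON c.customer_id = p.id AND c.amount > 1920.36

Result:
name  | amount
------+-------
Eve   | NULL  
Bob   | NULL  
Carol | NULL  
Grace | NULL  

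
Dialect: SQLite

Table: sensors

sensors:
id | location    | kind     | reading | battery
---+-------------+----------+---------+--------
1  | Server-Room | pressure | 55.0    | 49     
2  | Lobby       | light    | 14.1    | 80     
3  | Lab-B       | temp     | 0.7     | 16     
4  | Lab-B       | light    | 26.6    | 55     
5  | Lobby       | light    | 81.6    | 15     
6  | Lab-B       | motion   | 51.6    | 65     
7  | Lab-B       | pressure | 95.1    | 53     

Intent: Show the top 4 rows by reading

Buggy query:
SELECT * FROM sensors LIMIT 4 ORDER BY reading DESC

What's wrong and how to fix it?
Bug: LIMIT must come after ORDER BY

Fix: Swap the clauses: ORDER BY first, then LIMIT

Corrected query:
SELECT * FROM sensors ORDER BY reading DESC LIMIT 4

Result:
id | location    | kind     | reading | battery
---+-------------+----------+---------+--------
7  | Lab-B       | pressure | 95.1    | 53     
5  | Lobby       | light    | 81.6    | 15     
1  | Server-Room | pressure | 55      | 49     
6  | Lab-B       | motion   | 51.6    | 65     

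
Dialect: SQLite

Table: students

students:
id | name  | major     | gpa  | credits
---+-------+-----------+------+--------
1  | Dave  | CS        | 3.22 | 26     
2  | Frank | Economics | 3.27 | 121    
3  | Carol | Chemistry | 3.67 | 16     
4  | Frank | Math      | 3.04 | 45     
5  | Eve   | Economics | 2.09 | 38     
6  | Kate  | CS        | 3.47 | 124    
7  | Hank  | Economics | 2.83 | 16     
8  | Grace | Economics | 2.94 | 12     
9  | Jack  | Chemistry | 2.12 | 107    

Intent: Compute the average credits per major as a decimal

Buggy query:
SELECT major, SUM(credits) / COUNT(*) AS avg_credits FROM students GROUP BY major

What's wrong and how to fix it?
Bug: Both operands are integers, so '/' performs integer division and truncates

Fix: Multiply by 1.0 (or CAST to REAL) to force floating-point division

Corrected query:
SELECT major, SUM(credits) * 1.0 / COUNT(*) AS avg_credits FROM students GROUP BY major

Result:
major     | avg_credits
----------+------------
CS        | 75         
Chemistry | 61.5       
Economics | 46.75      
Math      | 45         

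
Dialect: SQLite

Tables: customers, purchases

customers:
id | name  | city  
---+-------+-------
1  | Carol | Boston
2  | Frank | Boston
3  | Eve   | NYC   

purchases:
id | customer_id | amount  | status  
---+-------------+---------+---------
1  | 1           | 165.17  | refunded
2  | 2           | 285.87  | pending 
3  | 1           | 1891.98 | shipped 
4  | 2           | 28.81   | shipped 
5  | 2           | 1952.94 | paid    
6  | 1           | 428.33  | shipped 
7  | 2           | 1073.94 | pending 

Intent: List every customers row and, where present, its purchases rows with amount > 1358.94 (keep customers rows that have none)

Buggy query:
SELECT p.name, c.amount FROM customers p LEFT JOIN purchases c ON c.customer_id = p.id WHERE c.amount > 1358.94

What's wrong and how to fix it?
Bug: Filtering c.amount in WHERE discards the NULL rows produced by LEFT JOIN, turning it into an inner join

Fix: Move the right-table condition into the ON clause so unmatched parents are kept

Corrected query:
SELECT p.name, c.amount FROM customers p LEFT JOIN purchases c ON c.customer_id = p.id AND c.amount > 1358.94

Result:
name  | amount 
------+--------
Carol | 1891.98
Frank | 1952.94
Eve   | NULL   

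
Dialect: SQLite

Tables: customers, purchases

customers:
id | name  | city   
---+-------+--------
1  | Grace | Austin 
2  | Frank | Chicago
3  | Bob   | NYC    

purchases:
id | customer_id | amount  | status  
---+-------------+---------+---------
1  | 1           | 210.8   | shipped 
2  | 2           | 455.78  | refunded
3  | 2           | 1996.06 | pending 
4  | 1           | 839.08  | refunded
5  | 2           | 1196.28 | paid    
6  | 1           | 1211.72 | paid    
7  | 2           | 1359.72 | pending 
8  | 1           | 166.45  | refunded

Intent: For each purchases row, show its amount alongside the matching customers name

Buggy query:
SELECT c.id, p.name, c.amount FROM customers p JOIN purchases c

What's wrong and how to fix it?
Bug: JOIN with no ON clause produces a cartesian product; every purchases row pairs with every customers row

Fix: Add ON c.customer_id = p.id to the JOIN

Corrected query:
SELECT c.id, p.name, c.amount FROM customers p JOIN purchases c ON c.customer_id = p.id

Result:
id | name  | amount 
---+-------+--------
1  | Grace | 210.8  
2  | Frank | 455.78 
3  | Frank | 1996.06
4  | Grace | 839.08 
5  | Frank | 1196.28
6  | Grace | 1211.72
7  | Frank | 1359.72
8  | Grace | 166.45 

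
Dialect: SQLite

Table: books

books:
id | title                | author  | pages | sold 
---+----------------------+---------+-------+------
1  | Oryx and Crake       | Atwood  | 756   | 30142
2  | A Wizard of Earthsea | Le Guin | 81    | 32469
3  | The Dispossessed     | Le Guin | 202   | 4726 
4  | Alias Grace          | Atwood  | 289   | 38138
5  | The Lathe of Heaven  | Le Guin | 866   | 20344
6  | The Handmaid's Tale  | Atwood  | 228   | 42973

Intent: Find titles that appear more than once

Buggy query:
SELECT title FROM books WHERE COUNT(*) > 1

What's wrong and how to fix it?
Bug: COUNT(*) is an aggregate and cannot be used in WHERE

Fix: GROUP BY title, then filter groups with HAVING COUNT(*) > 1

Corrected query:
SELECT title FROM books GROUP BY title HAVING COUNT(*) > 1

Result:
(no rows)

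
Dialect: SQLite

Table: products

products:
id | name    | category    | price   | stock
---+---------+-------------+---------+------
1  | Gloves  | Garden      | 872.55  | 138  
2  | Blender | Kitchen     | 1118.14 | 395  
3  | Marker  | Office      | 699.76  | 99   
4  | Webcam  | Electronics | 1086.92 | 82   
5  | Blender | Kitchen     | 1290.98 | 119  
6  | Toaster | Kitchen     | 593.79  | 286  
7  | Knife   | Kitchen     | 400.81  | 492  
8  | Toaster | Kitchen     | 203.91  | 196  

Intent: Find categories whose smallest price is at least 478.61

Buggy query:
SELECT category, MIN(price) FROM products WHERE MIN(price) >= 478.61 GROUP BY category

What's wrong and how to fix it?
Bug: Aggregates like MIN are computed per group after WHERE runs

Fix: Use HAVING for the per-group MIN condition

Corrected query:
SELECT category, MIN(price) FROM products GROUP BY category HAVING MIN(price) >= 478.61

Result:
category    | MIN(price)
------------+-----------
Electronics | 1086.92   
Garden      | 872.55    
Office      | 699.76    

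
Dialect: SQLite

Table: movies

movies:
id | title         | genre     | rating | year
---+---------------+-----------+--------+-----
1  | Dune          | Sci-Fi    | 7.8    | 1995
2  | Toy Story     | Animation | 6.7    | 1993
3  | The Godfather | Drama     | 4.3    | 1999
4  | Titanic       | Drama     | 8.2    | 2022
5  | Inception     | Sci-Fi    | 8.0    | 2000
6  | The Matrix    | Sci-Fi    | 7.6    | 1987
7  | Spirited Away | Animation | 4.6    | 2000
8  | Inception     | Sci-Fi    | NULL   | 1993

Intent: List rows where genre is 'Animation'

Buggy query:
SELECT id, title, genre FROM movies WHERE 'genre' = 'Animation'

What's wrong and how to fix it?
Bug: Single quotes denote string literals in SQL; the column name is being compared as a constant string

Fix: Remove the quotes around the column name (or use double quotes for an identifier)

Corrected query:
SELECT id, title, genre FROM movies WHERE genre = 'Animation'

Result:
id | title         | genre    
---+---------------+----------
2  | Toy Story     | Animation
7  | Spirited Away | Animation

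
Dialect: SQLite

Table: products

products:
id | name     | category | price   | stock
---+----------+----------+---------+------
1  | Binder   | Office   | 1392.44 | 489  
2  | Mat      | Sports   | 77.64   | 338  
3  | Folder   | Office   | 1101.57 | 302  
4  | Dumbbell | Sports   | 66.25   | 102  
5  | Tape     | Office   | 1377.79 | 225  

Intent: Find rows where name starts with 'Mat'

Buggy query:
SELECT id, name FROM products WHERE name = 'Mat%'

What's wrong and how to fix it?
Bug: Wildcards only work with LIKE; '=' treats '%' as a literal character

Fix: Replace '=' with LIKE so 'Mat%' is treated as a pattern

Corrected query:
SELECT id, name FROM products WHERE name LIKE 'Mat%'

Result:
id | name
---+-----
2  | Mat 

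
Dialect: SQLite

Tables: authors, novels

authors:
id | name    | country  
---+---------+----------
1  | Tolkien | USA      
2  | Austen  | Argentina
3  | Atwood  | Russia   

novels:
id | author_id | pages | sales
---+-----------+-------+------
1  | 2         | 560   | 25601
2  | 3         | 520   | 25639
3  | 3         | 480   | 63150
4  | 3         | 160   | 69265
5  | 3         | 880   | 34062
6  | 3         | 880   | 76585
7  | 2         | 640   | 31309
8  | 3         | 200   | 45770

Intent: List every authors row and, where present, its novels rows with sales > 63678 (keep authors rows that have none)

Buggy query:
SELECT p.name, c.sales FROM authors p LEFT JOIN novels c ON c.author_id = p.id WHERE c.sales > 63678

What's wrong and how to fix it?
Bug: Filtering c.sales in WHERE discards the NULL rows produced by LEFT JOIN, turning it into an inner join

Fix: Put 'c.sales > 63678' in the JOIN's ON clause instead of WHERE

Corrected query:
SELECT p.name, c.sales FROM authors p LEFT JOIN novels c ON c.author_id = p.id AND c.sales > 63678

Result:
name    | sales
--------+------
Tolkien | NULL 
Austen  | NULL 
Atwood  | 69265
Atwood  | 76585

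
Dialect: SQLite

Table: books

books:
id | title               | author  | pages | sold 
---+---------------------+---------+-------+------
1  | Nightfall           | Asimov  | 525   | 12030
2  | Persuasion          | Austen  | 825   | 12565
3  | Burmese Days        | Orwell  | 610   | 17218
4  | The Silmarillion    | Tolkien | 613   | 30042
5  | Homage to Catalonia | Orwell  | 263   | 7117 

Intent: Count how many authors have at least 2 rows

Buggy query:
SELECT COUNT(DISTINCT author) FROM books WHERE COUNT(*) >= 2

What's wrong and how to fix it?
Bug: COUNT(*) cannot appear in WHERE; the per-group count doesn't exist yet

Fix: Use a subquery that GROUPs and filters with HAVING, then count its rows

Corrected query:
SELECT COUNT(*) FROM (SELECT author FROM books GROUP BY author HAVING COUNT(*) >= 2)

Result:
COUNT(*)
--------
1       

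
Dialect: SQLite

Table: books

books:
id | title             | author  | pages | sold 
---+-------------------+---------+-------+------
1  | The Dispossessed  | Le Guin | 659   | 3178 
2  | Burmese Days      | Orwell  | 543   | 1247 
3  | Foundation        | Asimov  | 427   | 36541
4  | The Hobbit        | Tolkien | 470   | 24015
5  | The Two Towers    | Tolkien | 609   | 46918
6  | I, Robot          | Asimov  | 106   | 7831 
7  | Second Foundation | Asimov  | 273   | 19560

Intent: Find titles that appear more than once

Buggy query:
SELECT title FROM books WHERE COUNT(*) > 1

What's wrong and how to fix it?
Bug: COUNT(*) is an aggregate and cannot be used in WHERE

Fix: Group first, then use HAVING for the count condition

Corrected query:
SELECT title FROM books GROUP BY title HAVING COUNT(*) > 1

Result:
(no rows)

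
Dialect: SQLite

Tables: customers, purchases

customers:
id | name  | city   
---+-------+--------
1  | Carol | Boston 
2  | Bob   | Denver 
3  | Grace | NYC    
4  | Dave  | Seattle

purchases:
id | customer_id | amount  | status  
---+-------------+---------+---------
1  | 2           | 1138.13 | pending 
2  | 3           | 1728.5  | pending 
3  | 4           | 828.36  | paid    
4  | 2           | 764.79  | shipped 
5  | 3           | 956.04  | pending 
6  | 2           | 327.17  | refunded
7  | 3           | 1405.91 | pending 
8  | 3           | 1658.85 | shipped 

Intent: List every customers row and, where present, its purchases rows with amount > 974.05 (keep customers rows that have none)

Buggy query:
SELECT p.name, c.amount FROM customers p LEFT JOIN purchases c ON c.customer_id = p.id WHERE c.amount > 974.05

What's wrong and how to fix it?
Bug: A WHERE condition on the right-hand table after LEFT JOIN drops unmatched parents

Fix: Put 'c.amount > 974.05' in the JOIN's ON clause instead of WHERE

Corrected query:
SELECT p.name, c.amount FROM customers p LEFT JOIN purchases c ON c.customer_id = p.id AND c.amount > 974.05

Result:
name  | amount 
------+--------
Carol | NULL   
Bob   | 1138.13
Grace | 1405.91
Grace | 1658.85
Grace | 1728.5 
Dave  | NULL   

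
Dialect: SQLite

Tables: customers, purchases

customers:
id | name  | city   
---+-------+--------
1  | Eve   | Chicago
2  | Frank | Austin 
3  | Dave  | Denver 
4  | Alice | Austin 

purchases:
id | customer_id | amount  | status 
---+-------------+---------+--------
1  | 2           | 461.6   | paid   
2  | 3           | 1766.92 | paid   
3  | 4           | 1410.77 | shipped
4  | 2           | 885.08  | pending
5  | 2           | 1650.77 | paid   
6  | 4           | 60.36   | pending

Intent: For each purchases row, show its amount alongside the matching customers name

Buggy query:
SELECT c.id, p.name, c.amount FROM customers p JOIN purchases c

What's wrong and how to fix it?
Bug: Missing join condition: each purchases row is matched to all customers rows instead of just its own

Fix: Add ON c.customer_id = p.id to the JOIN

Corrected query:
SELECT c.id, p.name, c.amount FROM customers p JOIN purchases c ON c.customer_id = p.id

Result:
id | name  | amount 
---+-------+--------
1  | Frank | 461.6  
2  | Dave  | 1766.92
3  | Alice | 1410.77
4  | Frank | 885.08 
5  | Frank | 1650.77
6  | Alice | 60.36  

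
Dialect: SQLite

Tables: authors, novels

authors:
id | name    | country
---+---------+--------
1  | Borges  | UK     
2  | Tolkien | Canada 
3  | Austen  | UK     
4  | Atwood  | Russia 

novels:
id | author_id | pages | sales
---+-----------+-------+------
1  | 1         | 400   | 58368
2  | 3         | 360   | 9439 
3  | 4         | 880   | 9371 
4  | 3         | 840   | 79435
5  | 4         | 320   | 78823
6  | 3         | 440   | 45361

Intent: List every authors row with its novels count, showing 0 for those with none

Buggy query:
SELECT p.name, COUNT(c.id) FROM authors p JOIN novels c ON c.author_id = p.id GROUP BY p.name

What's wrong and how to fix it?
Bug: INNER JOIN drops authors rows that have no matching novels rows

Fix: Use LEFT JOIN so parents without children still appear (COUNT(c.id) gives 0)

Corrected query:
SELECT p.name, COUNT(c.id) FROM authors p LEFT JOIN novels c ON c.author_id = p.id GROUP BY p.name

Result:
name    | COUNT(c.id)
--------+------------
Atwood  | 2          
Austen  | 3          
Borges  | 1          
Tolkien | 0          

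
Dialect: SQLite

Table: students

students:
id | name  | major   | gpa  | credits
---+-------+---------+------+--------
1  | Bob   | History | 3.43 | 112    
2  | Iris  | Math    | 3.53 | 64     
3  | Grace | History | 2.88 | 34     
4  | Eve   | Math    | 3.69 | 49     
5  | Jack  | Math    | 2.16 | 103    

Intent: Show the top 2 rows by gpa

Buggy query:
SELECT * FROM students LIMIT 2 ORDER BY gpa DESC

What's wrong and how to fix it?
Bug: LIMIT must come after ORDER BY

Fix: Sort with ORDER BY, then apply LIMIT

Corrected query:
SELECT * FROM students ORDER BY gpa DESC LIMIT 2

Result:
id | name | major | gpa  | credits
---+------+-------+------+--------
4  | Eve  | Math  | 3.69 | 49     
2  | Iris | Math  | 3.53 | 64     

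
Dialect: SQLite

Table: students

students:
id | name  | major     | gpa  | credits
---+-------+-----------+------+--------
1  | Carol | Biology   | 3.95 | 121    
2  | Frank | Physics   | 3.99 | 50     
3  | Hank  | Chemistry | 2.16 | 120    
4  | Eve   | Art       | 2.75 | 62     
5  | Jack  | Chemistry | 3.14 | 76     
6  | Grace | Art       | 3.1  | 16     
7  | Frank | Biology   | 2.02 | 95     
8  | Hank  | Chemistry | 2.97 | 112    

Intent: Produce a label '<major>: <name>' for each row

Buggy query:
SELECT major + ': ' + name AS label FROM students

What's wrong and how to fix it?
Bug: SQLite uses || for string concatenation; + coerces text to numbers (yielding 0)

Fix: Replace + with || to concatenate text

Corrected query:
SELECT major || ': ' || name AS label FROM students

Result:
label          
---------------
Biology: Carol 
Physics: Frank 
Chemistry: Hank
Art: Eve       
Chemistry: Jack
Art: Grace     
Biology: Frank 
Chemistry: Hank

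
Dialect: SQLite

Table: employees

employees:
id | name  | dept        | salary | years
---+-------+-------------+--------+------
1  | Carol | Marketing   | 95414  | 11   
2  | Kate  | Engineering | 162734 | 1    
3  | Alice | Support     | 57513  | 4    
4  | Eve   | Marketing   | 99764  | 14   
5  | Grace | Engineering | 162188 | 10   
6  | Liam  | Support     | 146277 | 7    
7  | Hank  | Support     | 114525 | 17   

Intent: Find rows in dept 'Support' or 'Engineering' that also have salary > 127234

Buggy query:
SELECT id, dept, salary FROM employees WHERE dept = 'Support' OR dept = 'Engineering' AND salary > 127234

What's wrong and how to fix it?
Bug: Without parentheses, AND is evaluated before OR, so the salary filter only applies to the 'Engineering' branch

Fix: Group the OR with parentheses (or use IN), then AND the threshold

Corrected query:
SELECT id, dept, salary FROM employees WHERE (dept = 'Support' OR dept = 'Engineering') AND salary > 127234

Result:
id | dept        | salary
---+-------------+-------
2  | Engineering | 162734
5  | Engineering | 162188
6  | Support     | 146277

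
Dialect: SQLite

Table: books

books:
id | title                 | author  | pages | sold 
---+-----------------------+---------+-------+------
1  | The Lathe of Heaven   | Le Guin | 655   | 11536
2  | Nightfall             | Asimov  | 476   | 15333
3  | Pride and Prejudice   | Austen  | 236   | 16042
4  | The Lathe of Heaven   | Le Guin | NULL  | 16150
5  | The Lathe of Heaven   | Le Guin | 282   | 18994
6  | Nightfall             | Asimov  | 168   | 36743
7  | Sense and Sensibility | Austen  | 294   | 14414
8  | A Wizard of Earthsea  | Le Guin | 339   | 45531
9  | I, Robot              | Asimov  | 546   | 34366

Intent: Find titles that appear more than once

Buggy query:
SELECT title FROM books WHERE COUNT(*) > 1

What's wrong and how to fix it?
Bug: WHERE can't reference COUNT(*); aggregates are computed after WHERE

Fix: Group first, then use HAVING for the count condition

Corrected query:
SELECT title FROM books GROUP BY title HAVING COUNT(*) > 1

Result:
title              
-------------------
Nightfall          
The Lathe of Heaven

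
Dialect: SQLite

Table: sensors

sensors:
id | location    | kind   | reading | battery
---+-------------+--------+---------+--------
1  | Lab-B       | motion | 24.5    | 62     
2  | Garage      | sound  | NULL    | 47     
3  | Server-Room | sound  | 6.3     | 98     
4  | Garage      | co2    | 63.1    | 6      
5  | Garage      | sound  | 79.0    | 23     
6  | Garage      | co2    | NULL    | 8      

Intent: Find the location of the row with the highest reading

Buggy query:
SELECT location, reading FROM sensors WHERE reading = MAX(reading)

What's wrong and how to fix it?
Bug: MAX(reading) is an aggregate and cannot be used directly in WHERE

Fix: Wrap MAX in a scalar subquery so WHERE compares against a single value

Corrected query:
SELECT location, reading FROM sensors WHERE reading = (SELECT MAX(reading) FROM sensors)

Result:
location | reading
---------+--------
Garage   | 79     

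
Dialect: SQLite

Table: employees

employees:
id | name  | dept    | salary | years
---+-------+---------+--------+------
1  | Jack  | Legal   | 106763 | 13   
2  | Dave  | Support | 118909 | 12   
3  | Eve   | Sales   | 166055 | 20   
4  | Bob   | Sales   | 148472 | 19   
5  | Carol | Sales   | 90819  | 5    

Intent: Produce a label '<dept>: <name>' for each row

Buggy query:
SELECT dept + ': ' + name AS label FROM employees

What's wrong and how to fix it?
Bug: '+' is numeric addition; on text columns SQLite converts them to 0 instead of concatenating

Fix: Replace + with || to concatenate text

Corrected query:
SELECT dept || ': ' || name AS label FROM employees

Result:
label        
-------------
Legal: Jack  
Support: Dave
Sales: Eve   
Sales: Bob   
Sales: Carol 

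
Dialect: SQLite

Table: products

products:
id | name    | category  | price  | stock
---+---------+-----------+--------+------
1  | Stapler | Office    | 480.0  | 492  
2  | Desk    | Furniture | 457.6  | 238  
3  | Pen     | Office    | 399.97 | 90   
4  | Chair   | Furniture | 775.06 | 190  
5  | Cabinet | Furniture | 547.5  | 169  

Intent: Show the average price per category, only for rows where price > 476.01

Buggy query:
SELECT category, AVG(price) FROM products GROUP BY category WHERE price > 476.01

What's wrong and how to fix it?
Bug: Row-level WHERE must come before GROUP BY in the clause order

Fix: Place WHERE between FROM and GROUP BY

Corrected query:
SELECT category, AVG(price) FROM products WHERE price > 476.01 GROUP BY category

Result:
category  | AVG(price)
----------+-----------
Furniture | 661.28    
Office    | 480       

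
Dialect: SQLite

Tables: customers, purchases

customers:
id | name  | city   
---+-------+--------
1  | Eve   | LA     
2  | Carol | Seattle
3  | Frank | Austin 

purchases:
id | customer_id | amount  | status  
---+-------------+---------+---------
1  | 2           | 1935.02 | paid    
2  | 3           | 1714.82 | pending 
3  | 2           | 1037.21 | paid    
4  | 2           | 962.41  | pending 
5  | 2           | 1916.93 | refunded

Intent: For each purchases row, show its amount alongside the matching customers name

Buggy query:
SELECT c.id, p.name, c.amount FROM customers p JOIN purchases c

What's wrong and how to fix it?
Bug: JOIN with no ON clause produces a cartesian product; every purchases row pairs with every customers row

Fix: Specify the join condition linking the foreign key to the parent id

Corrected query:
SELECT c.id, p.name, c.amount FROM customers p JOIN purchases c ON c.customer_id = p.id

Result:
id | name  | amount 
---+-------+--------
1  | Carol | 1935.02
2  | Frank | 1714.82
3  | Carol | 1037.21
4  | Carol | 962.41 
5  | Carol | 1916.93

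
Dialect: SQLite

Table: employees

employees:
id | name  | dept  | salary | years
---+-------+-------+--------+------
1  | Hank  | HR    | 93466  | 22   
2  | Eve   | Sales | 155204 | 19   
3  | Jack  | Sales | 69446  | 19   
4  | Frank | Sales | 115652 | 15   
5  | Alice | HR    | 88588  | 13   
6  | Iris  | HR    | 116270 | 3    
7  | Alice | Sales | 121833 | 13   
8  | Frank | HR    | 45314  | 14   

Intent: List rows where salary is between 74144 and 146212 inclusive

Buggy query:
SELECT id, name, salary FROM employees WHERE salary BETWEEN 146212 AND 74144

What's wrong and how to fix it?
Bug: BETWEEN expects the lower bound first; with 146212 AND 74144 the range is empty

Fix: Swap the bounds so the smaller value comes first

Corrected query:
SELECT id, name, salary FROM employees WHERE salary BETWEEN 74144 AND 146212

Result:
id | name  | salary
---+-------+-------
1  | Hank  | 93466 
4  | Frank | 115652
5  | Alice | 88588 
6  | Iris  | 116270
7  | Alice | 121833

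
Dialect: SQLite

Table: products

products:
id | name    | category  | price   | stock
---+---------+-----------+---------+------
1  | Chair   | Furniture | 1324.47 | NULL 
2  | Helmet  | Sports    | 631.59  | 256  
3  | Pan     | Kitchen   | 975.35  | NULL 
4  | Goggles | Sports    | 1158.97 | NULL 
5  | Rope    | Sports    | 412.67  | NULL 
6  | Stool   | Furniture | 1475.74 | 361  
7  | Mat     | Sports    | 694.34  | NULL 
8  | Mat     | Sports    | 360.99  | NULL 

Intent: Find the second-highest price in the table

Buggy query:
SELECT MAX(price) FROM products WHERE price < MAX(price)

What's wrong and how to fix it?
Bug: The inner MAX is an aggregate inside WHERE, which is not allowed

Fix: Put the inner MAX in a scalar subquery

Corrected query:
SELECT MAX(price) FROM products WHERE price < (SELECT MAX(price) FROM products)

Result:
MAX(price)
----------
1324.47   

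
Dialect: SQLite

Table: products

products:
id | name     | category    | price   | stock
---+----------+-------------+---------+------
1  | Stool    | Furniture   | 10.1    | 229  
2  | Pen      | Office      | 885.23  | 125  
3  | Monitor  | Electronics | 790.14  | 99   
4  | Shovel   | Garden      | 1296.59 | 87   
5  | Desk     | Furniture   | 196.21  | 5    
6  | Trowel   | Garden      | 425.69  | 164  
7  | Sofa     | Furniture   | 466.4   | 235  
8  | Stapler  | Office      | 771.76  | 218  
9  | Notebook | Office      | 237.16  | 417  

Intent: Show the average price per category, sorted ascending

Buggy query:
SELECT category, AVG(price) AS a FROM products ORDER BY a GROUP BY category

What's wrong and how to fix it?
Bug: GROUP BY must precede ORDER BY

Fix: Move ORDER BY to the end, after GROUP BY

Corrected query:
SELECT category, AVG(price) AS a FROM products GROUP BY category ORDER BY a

Result:
category    | a         
------------+-----------
Furniture   | 224.236667
Office      | 631.383333
Electronics | 790.14    
Garden      | 861.14    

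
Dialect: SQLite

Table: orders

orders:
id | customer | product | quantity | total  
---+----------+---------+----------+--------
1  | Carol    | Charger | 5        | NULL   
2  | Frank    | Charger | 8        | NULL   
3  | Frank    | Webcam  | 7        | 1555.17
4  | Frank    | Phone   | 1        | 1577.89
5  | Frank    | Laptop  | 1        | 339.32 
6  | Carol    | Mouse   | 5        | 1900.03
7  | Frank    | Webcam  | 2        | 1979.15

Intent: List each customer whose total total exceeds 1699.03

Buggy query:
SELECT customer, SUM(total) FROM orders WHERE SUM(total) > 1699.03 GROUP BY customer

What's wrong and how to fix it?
Bug: Aggregate functions cannot appear in a WHERE clause

Fix: Move the aggregate condition to a HAVING clause

Corrected query:
SELECT customer, SUM(total) FROM orders GROUP BY customer HAVING SUM(total) > 1699.03

Result:
customer | SUM(total)
---------+-----------
Carol    | 1900.03   
Frank    | 5451.53   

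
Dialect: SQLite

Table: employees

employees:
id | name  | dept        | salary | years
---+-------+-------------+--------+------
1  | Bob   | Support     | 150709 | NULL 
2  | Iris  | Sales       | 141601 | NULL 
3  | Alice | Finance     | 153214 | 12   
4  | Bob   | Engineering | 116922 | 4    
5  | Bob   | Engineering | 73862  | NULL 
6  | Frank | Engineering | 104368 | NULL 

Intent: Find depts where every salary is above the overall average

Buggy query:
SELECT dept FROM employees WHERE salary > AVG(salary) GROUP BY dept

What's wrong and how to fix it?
Bug: WHERE evaluates per row before aggregation, so AVG() is unavailable

Fix: Compute the overall average in a scalar subquery and compare each group's MIN against it in HAVING

Corrected query:
SELECT dept FROM employees GROUP BY dept HAVING MIN(salary) > (SELECT AVG(salary) FROM employees)

Result:
dept   
-------
Finance
Sales  
Support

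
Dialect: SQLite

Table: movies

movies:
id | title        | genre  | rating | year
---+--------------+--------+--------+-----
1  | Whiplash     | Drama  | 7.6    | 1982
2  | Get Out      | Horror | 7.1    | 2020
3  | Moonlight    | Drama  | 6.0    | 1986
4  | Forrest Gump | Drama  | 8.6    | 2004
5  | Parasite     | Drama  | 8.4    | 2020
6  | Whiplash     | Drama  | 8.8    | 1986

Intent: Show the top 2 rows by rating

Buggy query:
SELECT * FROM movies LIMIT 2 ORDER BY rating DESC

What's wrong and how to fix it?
Bug: LIMIT must come after ORDER BY

Fix: Swap the clauses: ORDER BY first, then LIMIT

Corrected query:
SELECT * FROM movies ORDER BY rating DESC LIMIT 2

Result:
id | title        | genre | rating | year
---+--------------+-------+--------+-----
6  | Whiplash     | Drama | 8.8    | 1986
4  | Forrest Gump | Drama | 8.6    | 2004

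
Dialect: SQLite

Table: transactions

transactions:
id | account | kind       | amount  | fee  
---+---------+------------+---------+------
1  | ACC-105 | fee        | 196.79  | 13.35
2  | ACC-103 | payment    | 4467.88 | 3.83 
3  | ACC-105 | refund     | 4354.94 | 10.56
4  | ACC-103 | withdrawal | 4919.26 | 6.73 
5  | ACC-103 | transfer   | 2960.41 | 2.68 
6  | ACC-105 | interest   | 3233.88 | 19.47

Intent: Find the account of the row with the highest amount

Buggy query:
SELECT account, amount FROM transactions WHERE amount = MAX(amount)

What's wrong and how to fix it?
Bug: WHERE is evaluated per row; an aggregate over the whole table isn't defined there

Fix: Use a subquery: WHERE amount = (SELECT MAX(amount) FROM transactions)

Corrected query:
SELECT account, amount FROM transactions WHERE amount = (SELECT MAX(amount) FROM transactions)

Result:
account | amount 
--------+--------
ACC-103 | 4919.26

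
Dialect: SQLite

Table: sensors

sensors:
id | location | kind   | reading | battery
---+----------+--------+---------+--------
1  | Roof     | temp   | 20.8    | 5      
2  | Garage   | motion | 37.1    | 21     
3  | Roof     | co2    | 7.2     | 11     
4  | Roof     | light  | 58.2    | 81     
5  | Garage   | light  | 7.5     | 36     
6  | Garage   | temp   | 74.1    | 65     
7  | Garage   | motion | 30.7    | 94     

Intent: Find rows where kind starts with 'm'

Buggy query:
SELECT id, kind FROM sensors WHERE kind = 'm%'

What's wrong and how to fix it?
Bug: Wildcards only work with LIKE; '=' treats '%' as a literal character

Fix: Replace '=' with LIKE so 'm%' is treated as a pattern

Corrected query:
SELECT id, kind FROM sensors WHERE kind LIKE 'm%'

Result:
id | kind  
---+-------
2  | motion
7  | motion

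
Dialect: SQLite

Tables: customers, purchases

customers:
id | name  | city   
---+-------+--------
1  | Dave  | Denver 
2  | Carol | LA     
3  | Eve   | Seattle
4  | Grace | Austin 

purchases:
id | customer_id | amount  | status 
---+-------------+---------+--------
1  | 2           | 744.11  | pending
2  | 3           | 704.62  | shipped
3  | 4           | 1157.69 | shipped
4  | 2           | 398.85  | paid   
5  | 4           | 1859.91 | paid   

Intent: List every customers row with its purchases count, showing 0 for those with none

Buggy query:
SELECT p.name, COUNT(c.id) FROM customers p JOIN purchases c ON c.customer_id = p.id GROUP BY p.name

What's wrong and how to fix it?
Bug: INNER JOIN drops customers rows that have no matching purchases rows

Fix: Use LEFT JOIN so parents without children still appear (COUNT(c.id) gives 0)

Corrected query:
SELECT p.name, COUNT(c.id) FROM customers p LEFT JOIN purchases c ON c.customer_id = p.id GROUP BY p.name

Result:
name  | COUNT(c.id)
------+------------
Carol | 2          
Dave  | 0          
Eve   | 1          
Grace | 2          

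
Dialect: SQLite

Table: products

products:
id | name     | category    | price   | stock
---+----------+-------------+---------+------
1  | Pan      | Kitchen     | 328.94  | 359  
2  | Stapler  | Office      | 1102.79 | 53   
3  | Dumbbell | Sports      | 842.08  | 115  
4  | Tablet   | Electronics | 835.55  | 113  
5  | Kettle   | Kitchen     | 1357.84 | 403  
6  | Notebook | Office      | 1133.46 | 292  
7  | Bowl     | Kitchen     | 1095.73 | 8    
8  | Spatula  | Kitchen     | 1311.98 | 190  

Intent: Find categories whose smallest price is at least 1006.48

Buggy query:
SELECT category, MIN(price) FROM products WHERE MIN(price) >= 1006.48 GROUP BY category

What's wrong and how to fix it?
Bug: Aggregates like MIN are computed per group after WHERE runs

Fix: Use HAVING for the per-group MIN condition

Corrected query:
SELECT category, MIN(price) FROM products GROUP BY category HAVING MIN(price) >= 1006.48

Result:
category | MIN(price)
---------+-----------
Office   | 1102.79   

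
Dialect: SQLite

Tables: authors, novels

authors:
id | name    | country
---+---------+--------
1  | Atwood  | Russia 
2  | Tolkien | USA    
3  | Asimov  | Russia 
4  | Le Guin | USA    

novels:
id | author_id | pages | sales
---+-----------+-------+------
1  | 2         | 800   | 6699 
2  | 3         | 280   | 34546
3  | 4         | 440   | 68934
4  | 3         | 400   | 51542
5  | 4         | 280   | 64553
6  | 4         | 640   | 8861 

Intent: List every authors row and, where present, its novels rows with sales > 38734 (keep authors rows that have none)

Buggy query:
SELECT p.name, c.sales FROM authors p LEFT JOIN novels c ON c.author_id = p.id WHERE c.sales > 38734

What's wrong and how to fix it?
Bug: A WHERE condition on the right-hand table after LEFT JOIN drops unmatched parents

Fix: Put 'c.sales > 38734' in the JOIN's ON clause instead of WHERE

Corrected query:
SELECT p.name, c.sales FROM authors p LEFT JOIN novels c ON c.author_id = p.id AND c.sales > 38734

Result:
name    | sales
--------+------
Atwood  | NULL 
Tolkien | NULL 
Asimov  | 51542
Le Guin | 64553
Le Guin | 68934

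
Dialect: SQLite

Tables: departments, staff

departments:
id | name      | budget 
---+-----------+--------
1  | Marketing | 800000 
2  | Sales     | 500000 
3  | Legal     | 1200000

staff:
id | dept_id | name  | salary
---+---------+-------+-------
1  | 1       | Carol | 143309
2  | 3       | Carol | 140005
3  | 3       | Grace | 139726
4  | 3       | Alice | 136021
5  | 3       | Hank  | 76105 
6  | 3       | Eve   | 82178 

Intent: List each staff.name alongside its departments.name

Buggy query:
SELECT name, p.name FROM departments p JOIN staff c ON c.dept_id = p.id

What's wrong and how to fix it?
Bug: 'name' exists in both joined tables, so the database can't tell which one is meant

Fix: Qualify the column with its table alias (c.name)

Corrected query:
SELECT c.name, p.name FROM departments p JOIN staff c ON c.dept_id = p.id

Result:
name  | name     
------+----------
Carol | Marketing
Carol | Legal    
Grace | Legal    
Alice | Legal    
Hank  | Legal    
Eve   | Legal    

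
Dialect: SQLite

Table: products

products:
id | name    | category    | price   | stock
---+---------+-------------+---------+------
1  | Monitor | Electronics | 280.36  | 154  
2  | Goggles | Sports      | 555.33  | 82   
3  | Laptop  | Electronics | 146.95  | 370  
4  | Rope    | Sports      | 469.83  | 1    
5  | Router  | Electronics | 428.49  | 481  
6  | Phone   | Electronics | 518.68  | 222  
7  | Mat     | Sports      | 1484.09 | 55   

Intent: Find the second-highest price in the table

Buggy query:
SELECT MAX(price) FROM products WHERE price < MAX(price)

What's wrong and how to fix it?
Bug: MAX(price) on the right of the comparison is an aggregate-in-WHERE error

Fix: Compute the overall MAX in a subquery, then take MAX of rows below it

Corrected query:
SELECT MAX(price) FROM products WHERE price < (SELECT MAX(price) FROM products)

Result:
MAX(price)
----------
555.33    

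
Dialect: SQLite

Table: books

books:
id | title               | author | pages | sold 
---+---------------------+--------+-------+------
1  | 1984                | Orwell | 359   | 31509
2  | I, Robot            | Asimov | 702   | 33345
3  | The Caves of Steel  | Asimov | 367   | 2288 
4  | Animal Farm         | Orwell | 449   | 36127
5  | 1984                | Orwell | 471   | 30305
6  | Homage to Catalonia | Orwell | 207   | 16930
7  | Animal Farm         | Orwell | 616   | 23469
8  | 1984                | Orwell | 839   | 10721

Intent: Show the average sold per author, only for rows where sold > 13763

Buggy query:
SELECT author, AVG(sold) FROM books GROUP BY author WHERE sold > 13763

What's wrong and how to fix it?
Bug: Row-level WHERE must come before GROUP BY in the clause order

Fix: Move the WHERE clause before GROUP BY

Corrected query:
SELECT author, AVG(sold) FROM books WHERE sold > 13763 GROUP BY author

Result:
author | AVG(sold)
-------+----------
Asimov | 33345    
Orwell | 27668    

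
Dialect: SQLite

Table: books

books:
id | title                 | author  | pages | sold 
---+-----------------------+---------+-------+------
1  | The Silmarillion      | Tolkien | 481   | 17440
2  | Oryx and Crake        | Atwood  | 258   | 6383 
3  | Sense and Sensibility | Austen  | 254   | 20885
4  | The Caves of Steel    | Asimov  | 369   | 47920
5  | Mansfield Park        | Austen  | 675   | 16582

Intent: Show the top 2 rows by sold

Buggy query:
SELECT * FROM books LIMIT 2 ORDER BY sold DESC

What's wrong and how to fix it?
Bug: LIMIT must come after ORDER BY

Fix: Swap the clauses: ORDER BY first, then LIMIT

Corrected query:
SELECT * FROM books ORDER BY sold DESC LIMIT 2

Result:
id | title                 | author | pages | sold 
---+-----------------------+--------+-------+------
4  | The Caves of Steel    | Asimov | 369   | 47920
3  | Sense and Sensibility | Austen | 254   | 20885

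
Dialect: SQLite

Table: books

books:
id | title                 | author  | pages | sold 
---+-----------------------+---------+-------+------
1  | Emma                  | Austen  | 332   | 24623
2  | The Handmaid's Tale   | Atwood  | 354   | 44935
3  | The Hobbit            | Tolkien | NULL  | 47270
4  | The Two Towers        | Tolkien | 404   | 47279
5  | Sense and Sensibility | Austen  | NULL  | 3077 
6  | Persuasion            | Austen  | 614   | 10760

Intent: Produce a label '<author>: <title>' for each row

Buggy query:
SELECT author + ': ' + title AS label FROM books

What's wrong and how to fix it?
Bug: '+' is numeric addition; on text columns SQLite converts them to 0 instead of concatenating

Fix: Replace + with || to concatenate text

Corrected query:
SELECT author || ': ' || title AS label FROM books

Result:
label                        
-----------------------------
Austen: Emma                 
Atwood: The Handmaid's Tale  
Tolkien: The Hobbit          
Tolkien: The Two Towers      
Austen: Sense and Sensibility
Austen: Persuasion           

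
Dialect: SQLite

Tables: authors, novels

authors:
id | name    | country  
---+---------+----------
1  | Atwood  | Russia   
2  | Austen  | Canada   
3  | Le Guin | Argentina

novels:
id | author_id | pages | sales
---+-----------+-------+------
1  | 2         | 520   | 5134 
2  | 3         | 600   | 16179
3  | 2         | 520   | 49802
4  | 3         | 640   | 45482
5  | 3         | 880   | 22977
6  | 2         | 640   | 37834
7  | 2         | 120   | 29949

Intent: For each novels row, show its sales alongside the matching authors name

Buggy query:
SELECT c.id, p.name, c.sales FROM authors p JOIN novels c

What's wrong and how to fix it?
Bug: JOIN with no ON clause produces a cartesian product; every novels row pairs with every authors row

Fix: Specify the join condition linking the foreign key to the parent id

Corrected query:
SELECT c.id, p.name, c.sales FROM authors p JOIN novels c ON c.author_id = p.id

Result:
id | name    | sales
---+---------+------
1  | Austen  | 5134 
2  | Le Guin | 16179
3  | Austen  | 49802
4  | Le Guin | 45482
5  | Le Guin | 22977
6  | Austen  | 37834
7  | Austen  | 29949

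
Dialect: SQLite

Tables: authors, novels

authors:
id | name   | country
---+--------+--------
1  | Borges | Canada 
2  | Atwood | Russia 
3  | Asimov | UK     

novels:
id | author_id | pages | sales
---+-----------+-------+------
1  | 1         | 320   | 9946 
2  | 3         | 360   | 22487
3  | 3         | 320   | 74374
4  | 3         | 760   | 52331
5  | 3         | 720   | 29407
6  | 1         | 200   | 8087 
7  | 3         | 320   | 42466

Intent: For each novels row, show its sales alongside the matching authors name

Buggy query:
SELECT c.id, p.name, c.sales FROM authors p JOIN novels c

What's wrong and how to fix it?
Bug: JOIN with no ON clause produces a cartesian product; every novels row pairs with every authors row

Fix: Add ON c.author_id = p.id to the JOIN

Corrected query:
SELECT c.id, p.name, c.sales FROM authors p JOIN novels c ON c.author_id = p.id

Result:
id | name   | sales
---+--------+------
1  | Borges | 9946 
2  | Asimov | 22487
3  | Asimov | 74374
4  | Asimov | 52331
5  | Asimov | 29407
6  | Borges | 8087 
7  | Asimov | 42466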